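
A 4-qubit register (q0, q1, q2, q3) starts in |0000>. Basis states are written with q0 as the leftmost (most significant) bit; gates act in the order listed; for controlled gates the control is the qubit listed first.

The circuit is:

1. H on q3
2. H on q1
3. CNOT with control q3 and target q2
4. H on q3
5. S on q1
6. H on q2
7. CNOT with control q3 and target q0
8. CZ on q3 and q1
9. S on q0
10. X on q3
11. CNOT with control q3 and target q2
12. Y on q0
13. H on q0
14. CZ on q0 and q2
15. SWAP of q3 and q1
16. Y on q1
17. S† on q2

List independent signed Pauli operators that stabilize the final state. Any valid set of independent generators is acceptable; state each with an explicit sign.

One valid set of independent stabilizer generators is +XZII, +ZYIZ, +IZIY, -IIZI (any independent generating set of the same group is equally correct).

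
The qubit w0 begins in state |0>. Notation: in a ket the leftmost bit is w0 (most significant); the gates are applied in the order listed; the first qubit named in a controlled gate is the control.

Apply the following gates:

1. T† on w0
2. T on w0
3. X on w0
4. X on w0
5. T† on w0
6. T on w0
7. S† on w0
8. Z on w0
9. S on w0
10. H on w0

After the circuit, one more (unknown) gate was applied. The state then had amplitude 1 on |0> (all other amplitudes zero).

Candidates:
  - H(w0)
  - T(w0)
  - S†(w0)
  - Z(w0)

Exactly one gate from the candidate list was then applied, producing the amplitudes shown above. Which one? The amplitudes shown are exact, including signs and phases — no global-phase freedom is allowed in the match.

The unique candidate consistent with the amplitudes is H(w0). Key observation: gates 1-6 undo each other exactly, leaving only the rest of the circuit to track.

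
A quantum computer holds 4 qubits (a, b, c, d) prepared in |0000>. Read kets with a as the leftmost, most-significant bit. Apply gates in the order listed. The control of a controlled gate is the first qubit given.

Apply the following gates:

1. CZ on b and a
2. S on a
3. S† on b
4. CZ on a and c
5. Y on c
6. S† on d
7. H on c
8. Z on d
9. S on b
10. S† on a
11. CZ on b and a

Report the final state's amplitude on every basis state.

The resulting statevector has amplitude sqrt(2)*I/2 on |0000>, -sqrt(2)*I/2 on |0010>, and 0 on every other basis state.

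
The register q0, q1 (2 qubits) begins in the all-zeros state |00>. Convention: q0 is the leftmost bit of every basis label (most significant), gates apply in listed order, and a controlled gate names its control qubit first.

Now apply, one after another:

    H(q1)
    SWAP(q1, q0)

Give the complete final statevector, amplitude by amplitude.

The resulting statevector has amplitude sqrt(2)/2 on |00>, 0 on |01>, sqrt(2)/2 on |10>, 0 on |11>.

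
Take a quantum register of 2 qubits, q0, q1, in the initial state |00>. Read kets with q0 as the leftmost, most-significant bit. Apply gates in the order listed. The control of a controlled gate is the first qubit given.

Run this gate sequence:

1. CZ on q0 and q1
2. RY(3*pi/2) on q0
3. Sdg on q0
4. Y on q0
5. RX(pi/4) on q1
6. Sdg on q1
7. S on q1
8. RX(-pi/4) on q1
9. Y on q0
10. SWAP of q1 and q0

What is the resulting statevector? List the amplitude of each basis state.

The final amplitudes are -sqrt(2)/2 on |00>, -sqrt(2)*I/2 on |01>, 0 on |10>, 0 on |11>.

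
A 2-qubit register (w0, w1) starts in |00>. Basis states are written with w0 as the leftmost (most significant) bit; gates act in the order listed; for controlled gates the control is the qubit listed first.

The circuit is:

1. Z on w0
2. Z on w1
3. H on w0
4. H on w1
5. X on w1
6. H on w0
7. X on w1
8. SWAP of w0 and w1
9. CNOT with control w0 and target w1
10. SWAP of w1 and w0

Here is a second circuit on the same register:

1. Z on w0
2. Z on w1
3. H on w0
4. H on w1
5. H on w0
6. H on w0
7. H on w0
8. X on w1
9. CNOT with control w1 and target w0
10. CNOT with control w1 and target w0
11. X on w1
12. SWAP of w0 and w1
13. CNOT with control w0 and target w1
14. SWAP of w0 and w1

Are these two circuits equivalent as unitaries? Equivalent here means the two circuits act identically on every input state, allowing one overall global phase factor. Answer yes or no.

Yes: on every input state the two circuits agree up to one overall phase factor.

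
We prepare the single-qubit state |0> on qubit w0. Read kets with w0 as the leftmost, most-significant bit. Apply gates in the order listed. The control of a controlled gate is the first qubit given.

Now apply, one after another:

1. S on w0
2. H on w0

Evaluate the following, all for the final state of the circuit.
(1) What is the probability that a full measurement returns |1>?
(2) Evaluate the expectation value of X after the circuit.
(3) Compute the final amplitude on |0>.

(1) A full measurement returns |1> with probability 1/2.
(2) In the final state, X has expectation 1.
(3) The amplitude on |0> is sqrt(2)/2.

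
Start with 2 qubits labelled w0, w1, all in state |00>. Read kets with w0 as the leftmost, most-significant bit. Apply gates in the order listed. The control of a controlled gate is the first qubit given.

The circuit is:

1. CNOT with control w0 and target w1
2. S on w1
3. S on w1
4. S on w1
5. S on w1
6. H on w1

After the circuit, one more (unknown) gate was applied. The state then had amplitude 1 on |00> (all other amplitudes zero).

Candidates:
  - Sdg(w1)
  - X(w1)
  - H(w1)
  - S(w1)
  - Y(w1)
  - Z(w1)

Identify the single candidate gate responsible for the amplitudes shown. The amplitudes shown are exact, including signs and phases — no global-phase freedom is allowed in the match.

It was H(w1) that produced the state shown. Key observation: the block from step 2 through step 5 cancels to the identity and can be dropped.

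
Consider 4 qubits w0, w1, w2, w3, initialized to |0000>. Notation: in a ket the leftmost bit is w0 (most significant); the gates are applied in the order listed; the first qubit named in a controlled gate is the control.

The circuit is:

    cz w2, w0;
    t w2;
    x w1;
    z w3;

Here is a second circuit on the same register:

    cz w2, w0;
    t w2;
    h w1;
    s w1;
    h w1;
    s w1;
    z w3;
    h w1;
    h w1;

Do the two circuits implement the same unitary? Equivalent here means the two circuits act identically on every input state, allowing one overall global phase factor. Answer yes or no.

No — the two circuits implement different unitaries, even allowing a global phase.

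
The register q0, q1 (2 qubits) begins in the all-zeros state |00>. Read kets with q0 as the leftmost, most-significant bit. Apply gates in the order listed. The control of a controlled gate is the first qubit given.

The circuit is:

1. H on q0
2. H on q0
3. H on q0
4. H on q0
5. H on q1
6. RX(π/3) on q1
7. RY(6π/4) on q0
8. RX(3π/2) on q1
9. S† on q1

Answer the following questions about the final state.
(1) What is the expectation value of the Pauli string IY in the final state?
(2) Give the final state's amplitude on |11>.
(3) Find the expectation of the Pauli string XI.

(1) The observable IY averages to -1. Key observation: steps 1-4 multiply out to the identity, so the circuit reduces to the remaining gates.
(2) The amplitude on |11> is (1 - I)*(-sqrt(6) + sqrt(2)*I)/8.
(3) The expectation value of XI is -1.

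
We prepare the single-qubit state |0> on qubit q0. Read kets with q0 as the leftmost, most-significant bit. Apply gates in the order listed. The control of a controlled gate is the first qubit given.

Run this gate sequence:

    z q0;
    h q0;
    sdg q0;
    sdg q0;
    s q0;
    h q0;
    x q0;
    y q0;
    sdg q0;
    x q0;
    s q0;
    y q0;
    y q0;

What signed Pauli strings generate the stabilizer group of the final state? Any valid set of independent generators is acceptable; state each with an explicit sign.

The stabilizer group can be generated by -Y, among other valid generating sets.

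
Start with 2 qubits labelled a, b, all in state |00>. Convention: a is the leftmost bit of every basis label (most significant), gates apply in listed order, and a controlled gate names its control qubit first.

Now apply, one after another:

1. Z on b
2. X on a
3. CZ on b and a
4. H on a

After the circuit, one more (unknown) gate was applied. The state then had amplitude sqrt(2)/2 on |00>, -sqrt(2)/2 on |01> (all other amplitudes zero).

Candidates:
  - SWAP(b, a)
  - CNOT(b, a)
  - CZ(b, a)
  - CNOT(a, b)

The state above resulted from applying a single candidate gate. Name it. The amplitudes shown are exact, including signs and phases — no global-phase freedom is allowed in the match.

It was SWAP(b, a) that produced the state shown.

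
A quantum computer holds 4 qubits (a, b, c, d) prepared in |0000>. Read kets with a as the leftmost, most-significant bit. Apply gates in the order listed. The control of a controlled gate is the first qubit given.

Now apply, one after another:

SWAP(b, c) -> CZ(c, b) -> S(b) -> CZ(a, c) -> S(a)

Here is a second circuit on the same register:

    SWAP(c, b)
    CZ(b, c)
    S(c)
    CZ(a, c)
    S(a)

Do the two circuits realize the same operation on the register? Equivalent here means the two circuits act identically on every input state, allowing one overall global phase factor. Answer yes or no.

No: there is an input state on which the two circuits produce genuinely different outputs (not merely differing by a phase).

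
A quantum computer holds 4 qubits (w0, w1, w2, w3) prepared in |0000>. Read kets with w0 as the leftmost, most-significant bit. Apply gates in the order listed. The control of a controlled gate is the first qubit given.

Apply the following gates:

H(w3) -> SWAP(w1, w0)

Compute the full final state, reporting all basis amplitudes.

After the circuit, the state carries amplitude sqrt(2)/2 on |0000>, sqrt(2)/2 on |0001>, and 0 on every other basis state.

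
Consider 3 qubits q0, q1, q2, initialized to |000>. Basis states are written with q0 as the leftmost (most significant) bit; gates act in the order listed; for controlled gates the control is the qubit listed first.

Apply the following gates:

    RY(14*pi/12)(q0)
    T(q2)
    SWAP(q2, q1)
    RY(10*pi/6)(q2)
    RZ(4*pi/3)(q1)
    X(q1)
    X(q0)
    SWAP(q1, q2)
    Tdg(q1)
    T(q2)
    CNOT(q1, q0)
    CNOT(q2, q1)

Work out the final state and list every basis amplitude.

The resulting statevector has amplitude 0 on |000>, (-sqrt(2) + sqrt(6))*exp(I*pi/3)/8 on |001>, 0 on |010>, (sqrt(6) + 3*sqrt(2))*exp(7*I*pi/12)/8 on |011>, 0 on |100>, (-sqrt(6) - sqrt(2))*exp(I*pi/3)/8 on |101>, 0 on |110>, (-3*sqrt(2) + sqrt(6))*exp(7*I*pi/12)/8 on |111>.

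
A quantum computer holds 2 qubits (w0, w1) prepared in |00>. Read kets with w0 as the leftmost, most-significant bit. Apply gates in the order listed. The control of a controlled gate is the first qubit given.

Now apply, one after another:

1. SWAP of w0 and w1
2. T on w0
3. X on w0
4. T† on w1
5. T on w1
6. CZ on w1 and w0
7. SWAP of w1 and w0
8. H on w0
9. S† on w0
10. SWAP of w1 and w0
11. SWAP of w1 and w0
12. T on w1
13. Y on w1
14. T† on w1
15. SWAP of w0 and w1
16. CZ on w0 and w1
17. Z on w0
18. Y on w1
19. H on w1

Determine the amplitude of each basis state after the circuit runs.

The final amplitudes are (1 + I)*exp(I*pi/4)/2 on |00>, -sqrt(2)/2 on |01>, 0 on |10>, 0 on |11>.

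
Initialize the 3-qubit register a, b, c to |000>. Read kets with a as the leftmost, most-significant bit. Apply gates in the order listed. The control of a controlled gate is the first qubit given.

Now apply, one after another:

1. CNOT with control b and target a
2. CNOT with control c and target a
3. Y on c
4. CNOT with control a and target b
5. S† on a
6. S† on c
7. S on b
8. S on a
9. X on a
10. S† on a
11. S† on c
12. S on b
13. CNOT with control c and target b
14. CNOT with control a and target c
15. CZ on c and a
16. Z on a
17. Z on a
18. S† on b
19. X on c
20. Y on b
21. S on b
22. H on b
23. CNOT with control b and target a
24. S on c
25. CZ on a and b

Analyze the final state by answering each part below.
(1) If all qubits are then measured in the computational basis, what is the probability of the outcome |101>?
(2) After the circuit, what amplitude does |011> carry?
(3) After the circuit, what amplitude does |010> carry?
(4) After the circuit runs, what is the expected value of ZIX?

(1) Outcome |101> occurs with probability 1/2.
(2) The amplitude on |011> is sqrt(2)*I/2.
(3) The final state's coefficient on |010> equals 0.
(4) In the final state, ZIX has expectation 0.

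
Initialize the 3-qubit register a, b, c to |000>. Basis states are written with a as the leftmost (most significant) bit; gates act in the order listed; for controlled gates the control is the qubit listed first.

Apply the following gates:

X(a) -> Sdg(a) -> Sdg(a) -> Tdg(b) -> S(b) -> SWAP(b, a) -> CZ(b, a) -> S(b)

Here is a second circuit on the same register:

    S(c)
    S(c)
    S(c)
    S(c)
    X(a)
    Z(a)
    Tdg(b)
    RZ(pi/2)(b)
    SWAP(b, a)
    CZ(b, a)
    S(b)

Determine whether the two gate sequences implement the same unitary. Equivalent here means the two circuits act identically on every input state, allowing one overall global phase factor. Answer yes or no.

Yes: on every input state the two circuits agree up to one overall phase factor.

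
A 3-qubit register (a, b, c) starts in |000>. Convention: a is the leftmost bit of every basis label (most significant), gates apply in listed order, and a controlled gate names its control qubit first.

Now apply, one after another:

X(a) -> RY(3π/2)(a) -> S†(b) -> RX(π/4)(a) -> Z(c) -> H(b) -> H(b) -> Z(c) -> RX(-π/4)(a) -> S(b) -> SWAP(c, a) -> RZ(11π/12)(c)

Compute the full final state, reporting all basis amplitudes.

After the circuit, the state carries amplitude sqrt(2)*exp(13*I*pi/24)/2 on |000>, -sqrt(2)*exp(11*I*pi/24)/2 on |001>, and 0 on every other basis state.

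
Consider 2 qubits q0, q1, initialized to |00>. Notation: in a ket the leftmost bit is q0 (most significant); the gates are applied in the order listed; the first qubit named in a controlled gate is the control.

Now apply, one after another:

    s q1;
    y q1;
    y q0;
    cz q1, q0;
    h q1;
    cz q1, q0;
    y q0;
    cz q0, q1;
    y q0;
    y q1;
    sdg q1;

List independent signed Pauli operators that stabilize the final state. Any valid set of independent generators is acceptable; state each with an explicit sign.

One valid set of independent stabilizer generators is +IY, -ZI (any independent generating set of the same group is equally correct).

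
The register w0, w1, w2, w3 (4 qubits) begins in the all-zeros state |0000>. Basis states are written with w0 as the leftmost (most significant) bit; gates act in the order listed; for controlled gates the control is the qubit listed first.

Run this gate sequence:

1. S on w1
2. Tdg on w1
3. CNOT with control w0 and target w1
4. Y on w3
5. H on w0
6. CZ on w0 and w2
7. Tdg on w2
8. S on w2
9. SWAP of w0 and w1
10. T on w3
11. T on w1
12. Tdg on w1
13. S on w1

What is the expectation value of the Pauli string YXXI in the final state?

The observable YXXI averages to 0.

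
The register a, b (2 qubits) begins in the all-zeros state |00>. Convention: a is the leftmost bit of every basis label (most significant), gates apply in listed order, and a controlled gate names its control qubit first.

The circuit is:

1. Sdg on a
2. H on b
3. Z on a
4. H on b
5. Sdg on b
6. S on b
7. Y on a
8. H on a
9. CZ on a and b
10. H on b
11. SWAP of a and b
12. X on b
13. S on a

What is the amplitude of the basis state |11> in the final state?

The amplitude on |11> is -1/2.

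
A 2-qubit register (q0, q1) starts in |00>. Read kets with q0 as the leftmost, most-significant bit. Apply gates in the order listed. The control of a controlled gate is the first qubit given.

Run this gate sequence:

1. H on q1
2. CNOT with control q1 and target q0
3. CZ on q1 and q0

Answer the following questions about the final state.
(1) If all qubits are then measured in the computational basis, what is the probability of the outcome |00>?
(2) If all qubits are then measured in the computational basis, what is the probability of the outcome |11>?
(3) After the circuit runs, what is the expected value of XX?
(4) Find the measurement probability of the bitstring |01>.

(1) A full measurement returns |00> with probability 1/2.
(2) The probability of measuring |11> is 1/2.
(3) The observable XX averages to -1.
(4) Outcome |01> occurs with probability 0.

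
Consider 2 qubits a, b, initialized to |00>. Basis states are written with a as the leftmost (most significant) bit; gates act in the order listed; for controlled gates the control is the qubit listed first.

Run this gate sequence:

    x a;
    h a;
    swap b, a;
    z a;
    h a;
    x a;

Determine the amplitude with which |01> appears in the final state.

The final state's coefficient on |01> equals -1/2.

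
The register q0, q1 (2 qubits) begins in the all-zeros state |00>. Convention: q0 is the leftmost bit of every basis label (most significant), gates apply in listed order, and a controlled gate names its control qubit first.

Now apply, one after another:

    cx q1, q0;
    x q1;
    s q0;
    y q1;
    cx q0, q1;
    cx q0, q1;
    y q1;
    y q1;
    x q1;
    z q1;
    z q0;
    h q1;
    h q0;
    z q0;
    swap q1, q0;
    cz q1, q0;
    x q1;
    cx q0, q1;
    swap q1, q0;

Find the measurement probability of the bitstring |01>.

The probability of measuring |01> is 1/4. Key observation: steps 5-6 multiply out to the identity, so the circuit reduces to the remaining gates.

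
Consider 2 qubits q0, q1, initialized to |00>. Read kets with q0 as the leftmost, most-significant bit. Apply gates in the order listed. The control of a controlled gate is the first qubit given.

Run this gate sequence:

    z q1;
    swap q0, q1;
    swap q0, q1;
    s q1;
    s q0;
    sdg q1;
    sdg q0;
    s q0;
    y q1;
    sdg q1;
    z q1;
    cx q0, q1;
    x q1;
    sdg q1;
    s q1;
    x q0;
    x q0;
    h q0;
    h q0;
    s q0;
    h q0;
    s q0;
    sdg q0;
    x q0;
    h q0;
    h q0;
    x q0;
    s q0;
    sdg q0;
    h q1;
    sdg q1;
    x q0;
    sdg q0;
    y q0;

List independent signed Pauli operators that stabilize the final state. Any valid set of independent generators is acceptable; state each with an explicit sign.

The stabilizer group can be generated by -YI, -IY, among other valid generating sets. Key observation: gates 22-29 undo each other exactly, leaving only the rest of the circuit to track.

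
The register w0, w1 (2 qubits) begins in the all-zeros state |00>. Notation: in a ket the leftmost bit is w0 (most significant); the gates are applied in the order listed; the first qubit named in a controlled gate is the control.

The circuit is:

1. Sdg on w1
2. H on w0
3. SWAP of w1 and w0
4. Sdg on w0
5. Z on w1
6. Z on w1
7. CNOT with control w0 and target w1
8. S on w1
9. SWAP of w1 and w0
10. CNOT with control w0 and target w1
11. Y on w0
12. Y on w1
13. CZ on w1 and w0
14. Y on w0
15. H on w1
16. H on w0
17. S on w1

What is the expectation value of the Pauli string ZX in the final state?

In the final state, ZX has expectation -1.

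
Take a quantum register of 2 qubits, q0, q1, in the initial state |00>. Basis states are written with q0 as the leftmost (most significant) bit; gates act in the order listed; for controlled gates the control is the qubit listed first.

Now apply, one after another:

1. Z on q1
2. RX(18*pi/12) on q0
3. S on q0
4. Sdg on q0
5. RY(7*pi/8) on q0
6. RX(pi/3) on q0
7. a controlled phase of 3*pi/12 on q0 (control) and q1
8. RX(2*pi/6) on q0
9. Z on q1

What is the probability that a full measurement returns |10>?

A full measurement returns |10> with probability 1/2 - sqrt(3)/4.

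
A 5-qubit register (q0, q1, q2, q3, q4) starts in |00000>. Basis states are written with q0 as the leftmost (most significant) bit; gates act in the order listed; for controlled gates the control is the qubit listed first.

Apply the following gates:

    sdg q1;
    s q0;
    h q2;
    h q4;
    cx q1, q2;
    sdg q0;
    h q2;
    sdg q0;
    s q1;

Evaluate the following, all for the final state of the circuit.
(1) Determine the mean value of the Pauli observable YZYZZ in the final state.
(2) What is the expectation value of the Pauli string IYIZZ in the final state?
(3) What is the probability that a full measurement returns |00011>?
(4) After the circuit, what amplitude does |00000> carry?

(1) In the final state, YZYZZ has expectation 0.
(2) In the final state, IYIZZ has expectation 0.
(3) The probability of measuring |00011> is 0.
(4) The final state's coefficient on |00000> equals sqrt(2)/2.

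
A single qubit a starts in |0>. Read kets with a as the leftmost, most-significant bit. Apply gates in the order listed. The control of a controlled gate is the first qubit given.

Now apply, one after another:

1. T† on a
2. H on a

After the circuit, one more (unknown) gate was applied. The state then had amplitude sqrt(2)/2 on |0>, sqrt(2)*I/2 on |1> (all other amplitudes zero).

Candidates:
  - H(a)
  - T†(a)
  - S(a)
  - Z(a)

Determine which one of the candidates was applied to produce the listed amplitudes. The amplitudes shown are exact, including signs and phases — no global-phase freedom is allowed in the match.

The unique candidate consistent with the amplitudes is S(a).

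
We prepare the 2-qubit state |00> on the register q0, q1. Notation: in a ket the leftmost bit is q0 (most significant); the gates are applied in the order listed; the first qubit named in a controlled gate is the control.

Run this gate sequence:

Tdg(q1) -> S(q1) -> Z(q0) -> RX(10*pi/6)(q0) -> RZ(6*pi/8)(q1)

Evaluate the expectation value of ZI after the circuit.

The observable ZI averages to 1/2.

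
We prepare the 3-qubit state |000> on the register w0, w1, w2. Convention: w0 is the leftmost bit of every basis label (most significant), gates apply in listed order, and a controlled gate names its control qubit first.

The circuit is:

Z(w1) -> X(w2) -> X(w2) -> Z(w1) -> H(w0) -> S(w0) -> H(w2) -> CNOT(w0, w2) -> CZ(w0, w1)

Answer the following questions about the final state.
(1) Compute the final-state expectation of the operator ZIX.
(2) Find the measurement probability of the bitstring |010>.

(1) The observable ZIX averages to 0.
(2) Outcome |010> occurs with probability 0.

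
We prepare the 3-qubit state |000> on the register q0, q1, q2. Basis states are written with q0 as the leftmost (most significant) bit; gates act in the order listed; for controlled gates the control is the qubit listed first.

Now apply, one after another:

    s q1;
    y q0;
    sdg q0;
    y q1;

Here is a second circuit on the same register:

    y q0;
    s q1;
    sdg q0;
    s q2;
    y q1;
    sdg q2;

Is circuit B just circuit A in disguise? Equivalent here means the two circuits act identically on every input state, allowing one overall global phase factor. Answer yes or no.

Yes, they are equivalent — the unitaries differ by at most a global phase.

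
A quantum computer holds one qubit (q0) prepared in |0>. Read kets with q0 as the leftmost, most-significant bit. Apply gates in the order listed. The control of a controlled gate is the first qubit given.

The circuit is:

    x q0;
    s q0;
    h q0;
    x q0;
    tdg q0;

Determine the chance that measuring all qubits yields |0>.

Outcome |0> occurs with probability 1/2.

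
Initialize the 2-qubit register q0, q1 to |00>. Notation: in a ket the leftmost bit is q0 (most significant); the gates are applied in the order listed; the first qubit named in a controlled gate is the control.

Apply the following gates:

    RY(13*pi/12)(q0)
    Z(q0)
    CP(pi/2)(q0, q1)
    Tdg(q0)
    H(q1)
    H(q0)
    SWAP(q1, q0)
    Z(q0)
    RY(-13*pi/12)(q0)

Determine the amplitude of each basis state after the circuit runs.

The resulting statevector has amplitude -sqrt(2)/8 + 1/4 - sqrt(6)*exp(3*I*pi/4)/8 - exp(3*I*pi/4)/4 on |00>, (2 + sqrt(6) + (-2 + sqrt(2))*exp(I*pi/4))*exp(3*I*pi/4)/8 on |01>, -1/4 + sqrt(6)/8 - exp(3*I*pi/4)/4 - sqrt(2)*exp(3*I*pi/4)/8 on |10>, (sqrt(2) + 2 + (2 - sqrt(6))*exp(I*pi/4))*exp(3*I*pi/4)/8 on |11>.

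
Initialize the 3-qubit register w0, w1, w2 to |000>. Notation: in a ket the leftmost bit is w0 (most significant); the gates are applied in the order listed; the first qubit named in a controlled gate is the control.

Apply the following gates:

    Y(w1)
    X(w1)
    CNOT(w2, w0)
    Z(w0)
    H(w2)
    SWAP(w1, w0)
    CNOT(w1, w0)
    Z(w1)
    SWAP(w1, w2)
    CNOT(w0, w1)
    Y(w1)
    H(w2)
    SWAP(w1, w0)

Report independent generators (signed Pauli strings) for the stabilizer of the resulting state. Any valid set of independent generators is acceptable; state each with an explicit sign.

The stabilizer group can be generated by -XII, +IIX, +IZI, among other valid generating sets.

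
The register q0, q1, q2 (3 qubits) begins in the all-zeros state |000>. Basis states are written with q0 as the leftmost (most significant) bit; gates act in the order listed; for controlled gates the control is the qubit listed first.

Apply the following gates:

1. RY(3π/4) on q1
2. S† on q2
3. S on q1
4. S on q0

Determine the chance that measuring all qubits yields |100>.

A full measurement returns |100> with probability 0.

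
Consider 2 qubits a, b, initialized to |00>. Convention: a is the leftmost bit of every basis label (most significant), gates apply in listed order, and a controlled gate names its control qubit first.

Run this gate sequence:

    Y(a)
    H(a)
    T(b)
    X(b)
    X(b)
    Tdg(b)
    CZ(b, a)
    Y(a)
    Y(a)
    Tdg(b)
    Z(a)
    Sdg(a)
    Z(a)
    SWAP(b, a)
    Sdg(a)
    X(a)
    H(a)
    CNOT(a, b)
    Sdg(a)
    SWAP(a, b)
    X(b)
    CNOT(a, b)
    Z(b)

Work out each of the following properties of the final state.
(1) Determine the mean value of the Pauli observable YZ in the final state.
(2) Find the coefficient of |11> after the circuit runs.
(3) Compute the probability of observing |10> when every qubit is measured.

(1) In the final state, YZ has expectation -1. Key observation: steps 3-6 multiply out to the identity, so the circuit reduces to the remaining gates.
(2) |11> carries amplitude 1/2 in the final state.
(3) The probability of measuring |10> is 1/4.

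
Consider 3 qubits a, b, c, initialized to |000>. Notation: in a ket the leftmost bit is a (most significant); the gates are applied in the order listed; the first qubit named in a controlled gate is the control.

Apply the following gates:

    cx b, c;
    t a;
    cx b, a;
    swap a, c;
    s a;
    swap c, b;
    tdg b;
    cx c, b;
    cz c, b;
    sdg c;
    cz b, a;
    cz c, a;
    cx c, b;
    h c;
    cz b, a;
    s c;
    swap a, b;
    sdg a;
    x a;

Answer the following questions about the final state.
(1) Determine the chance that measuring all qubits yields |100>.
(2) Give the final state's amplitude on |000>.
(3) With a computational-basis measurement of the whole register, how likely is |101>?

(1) Outcome |100> occurs with probability 1/2.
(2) The amplitude on |000> is 0.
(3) Outcome |101> occurs with probability 1/2.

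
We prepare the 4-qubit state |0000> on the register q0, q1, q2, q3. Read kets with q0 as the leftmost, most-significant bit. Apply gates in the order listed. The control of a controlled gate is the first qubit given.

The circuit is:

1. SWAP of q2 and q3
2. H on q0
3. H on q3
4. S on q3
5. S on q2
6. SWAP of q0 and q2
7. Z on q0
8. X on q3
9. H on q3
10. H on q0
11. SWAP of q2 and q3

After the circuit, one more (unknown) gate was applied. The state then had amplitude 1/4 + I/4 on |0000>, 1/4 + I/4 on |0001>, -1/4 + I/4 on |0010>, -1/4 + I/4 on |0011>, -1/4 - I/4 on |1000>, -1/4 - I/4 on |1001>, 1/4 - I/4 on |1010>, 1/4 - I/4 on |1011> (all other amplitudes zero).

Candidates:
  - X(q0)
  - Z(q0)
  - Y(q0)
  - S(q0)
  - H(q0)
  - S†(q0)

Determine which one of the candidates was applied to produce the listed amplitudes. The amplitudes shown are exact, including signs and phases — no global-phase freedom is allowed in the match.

The applied gate was Z(q0).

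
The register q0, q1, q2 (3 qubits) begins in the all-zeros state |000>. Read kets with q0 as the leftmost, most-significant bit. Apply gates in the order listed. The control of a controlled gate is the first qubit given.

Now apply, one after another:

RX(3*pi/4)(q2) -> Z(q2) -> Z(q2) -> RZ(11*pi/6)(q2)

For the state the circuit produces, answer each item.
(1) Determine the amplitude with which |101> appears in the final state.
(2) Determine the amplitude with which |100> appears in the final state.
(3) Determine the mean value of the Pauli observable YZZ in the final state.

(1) The amplitude on |101> is 0.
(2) The final state's coefficient on |100> equals 0.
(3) The expectation value of YZZ is 0.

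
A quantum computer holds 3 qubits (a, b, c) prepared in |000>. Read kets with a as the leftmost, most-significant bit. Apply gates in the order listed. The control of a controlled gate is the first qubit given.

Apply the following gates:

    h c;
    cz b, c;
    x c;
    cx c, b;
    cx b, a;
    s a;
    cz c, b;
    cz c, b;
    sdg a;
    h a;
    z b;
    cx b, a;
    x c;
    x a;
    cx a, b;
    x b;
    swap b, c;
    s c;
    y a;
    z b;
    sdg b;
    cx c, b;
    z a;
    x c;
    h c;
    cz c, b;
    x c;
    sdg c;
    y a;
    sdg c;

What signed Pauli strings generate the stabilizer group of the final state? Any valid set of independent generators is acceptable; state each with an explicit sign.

The stabilizer group can be generated by +XYI, +ZZI, -IIZ, among other valid generating sets.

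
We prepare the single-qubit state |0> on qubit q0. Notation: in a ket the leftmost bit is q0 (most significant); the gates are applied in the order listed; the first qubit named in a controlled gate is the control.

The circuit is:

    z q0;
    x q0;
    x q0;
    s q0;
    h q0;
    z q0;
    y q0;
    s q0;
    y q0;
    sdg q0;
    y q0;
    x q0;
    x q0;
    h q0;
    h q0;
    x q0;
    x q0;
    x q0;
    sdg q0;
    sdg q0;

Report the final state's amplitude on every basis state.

After the circuit, the state carries amplitude -sqrt(2)/2 on |0>, -sqrt(2)/2 on |1>. Key observation: gates 12-17 undo each other exactly, leaving only the rest of the circuit to track.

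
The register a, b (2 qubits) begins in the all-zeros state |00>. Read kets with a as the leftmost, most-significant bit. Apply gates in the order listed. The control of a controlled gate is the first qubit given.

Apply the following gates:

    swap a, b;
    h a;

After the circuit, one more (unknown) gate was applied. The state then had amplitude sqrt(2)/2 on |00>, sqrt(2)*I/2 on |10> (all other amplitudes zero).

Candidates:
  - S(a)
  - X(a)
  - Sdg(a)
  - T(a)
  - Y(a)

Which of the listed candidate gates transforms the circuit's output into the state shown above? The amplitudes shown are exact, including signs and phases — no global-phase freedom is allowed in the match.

It was S(a) that produced the state shown.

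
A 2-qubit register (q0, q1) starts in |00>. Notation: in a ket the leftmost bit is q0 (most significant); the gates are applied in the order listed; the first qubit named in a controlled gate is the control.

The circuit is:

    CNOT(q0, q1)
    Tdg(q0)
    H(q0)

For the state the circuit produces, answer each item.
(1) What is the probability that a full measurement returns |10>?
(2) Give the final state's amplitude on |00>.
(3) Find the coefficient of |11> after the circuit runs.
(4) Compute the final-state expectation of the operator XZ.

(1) A full measurement returns |10> with probability 1/2.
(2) |00> carries amplitude sqrt(2)/2 in the final state.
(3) The amplitude on |11> is 0.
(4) The observable XZ averages to 1.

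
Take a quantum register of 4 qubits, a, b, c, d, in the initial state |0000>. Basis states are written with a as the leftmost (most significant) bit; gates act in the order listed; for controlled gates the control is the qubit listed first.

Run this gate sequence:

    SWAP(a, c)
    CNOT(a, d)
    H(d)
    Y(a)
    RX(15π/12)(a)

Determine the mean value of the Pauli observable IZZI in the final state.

The observable IZZI averages to 1.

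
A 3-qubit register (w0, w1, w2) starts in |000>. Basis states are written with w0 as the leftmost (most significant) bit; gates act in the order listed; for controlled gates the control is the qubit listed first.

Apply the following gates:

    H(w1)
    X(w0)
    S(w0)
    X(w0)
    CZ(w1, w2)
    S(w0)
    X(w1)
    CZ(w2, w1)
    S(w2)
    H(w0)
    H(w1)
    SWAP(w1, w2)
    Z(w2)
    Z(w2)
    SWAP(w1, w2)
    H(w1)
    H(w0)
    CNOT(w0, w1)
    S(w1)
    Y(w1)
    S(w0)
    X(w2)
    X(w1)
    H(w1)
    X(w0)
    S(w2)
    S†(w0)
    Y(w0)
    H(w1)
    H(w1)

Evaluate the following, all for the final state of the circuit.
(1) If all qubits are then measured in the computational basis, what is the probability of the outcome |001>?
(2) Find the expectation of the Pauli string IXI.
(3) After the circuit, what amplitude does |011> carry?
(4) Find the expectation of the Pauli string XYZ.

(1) The probability of measuring |001> is 1/2.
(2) In the final state, IXI has expectation 0.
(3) |011> carries amplitude -1/2 + I/2 in the final state.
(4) The observable XYZ averages to 0.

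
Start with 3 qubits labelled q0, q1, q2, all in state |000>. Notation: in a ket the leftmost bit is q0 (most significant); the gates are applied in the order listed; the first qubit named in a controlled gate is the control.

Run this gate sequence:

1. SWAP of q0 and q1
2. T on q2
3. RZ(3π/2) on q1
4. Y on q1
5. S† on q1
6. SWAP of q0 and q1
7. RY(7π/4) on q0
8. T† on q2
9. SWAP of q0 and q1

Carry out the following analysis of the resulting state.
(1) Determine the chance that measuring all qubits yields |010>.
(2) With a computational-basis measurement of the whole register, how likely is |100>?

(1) Outcome |010> occurs with probability sqrt(2)/4 + 1/2.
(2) A full measurement returns |100> with probability 0.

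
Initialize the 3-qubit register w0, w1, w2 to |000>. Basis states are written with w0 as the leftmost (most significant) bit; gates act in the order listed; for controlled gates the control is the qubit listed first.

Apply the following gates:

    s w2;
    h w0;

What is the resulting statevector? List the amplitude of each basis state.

The resulting statevector has amplitude sqrt(2)/2 on |000>, sqrt(2)/2 on |100>, and 0 on every other basis state.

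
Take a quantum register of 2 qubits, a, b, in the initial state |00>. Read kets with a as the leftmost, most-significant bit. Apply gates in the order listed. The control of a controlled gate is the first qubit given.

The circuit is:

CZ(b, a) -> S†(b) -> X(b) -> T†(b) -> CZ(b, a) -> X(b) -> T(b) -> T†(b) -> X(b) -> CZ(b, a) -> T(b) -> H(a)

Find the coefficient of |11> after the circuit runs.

The amplitude on |11> is sqrt(2)/2.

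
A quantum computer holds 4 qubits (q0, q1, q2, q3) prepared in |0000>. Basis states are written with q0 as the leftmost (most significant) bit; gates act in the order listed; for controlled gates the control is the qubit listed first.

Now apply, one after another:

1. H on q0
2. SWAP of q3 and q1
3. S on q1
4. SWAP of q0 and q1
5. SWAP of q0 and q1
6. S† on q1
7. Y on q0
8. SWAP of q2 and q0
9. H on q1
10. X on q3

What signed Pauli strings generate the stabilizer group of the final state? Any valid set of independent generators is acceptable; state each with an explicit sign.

The final state is stabilized by the group generated by +IXII, -IIXI, +ZIII, -IIIZ; other independent generating sets are equally valid.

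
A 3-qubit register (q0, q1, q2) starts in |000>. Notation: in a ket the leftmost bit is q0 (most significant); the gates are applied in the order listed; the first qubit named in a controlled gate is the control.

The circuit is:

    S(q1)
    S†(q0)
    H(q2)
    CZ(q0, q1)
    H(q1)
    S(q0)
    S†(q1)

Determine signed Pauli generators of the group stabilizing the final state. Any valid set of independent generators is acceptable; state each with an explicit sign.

The stabilizer group can be generated by -IYI, +IIX, +ZII, among other valid generating sets.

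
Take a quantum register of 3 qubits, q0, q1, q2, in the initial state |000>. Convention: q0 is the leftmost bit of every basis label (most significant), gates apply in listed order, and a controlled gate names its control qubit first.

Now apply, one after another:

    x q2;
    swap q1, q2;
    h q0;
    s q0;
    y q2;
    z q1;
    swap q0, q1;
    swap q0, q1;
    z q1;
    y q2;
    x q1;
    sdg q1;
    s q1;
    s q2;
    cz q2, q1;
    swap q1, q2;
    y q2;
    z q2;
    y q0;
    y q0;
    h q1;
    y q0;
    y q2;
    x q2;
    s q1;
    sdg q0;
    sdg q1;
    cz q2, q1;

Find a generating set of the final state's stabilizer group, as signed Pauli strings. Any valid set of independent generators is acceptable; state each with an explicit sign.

The stabilizer group can be generated by +XII, -IXI, -IIZ, among other valid generating sets. Key observation: steps 5-10 multiply out to the identity, so the circuit reduces to the remaining gates.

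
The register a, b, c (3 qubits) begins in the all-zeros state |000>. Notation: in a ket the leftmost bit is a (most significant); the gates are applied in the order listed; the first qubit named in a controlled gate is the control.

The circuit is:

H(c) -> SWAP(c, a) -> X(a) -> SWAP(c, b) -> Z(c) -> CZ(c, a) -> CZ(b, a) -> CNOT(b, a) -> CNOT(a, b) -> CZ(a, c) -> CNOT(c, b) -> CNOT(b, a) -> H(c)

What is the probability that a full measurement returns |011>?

A full measurement returns |011> with probability 1/4.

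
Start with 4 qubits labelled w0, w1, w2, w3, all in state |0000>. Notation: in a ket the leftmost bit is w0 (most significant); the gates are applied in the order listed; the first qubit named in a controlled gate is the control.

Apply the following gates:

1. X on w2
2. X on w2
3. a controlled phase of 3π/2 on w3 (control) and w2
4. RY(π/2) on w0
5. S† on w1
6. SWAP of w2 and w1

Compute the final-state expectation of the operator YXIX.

The expectation value of YXIX is 0. Key observation: steps 1-2 multiply out to the identity, so the circuit reduces to the remaining gates.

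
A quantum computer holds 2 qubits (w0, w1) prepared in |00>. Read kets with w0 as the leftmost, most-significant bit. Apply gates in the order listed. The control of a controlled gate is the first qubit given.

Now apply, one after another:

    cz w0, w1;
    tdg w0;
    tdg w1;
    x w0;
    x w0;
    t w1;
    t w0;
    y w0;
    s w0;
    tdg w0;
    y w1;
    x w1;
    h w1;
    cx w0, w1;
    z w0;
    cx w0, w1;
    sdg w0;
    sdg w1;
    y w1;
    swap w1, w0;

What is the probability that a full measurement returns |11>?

The probability of measuring |11> is 1/2.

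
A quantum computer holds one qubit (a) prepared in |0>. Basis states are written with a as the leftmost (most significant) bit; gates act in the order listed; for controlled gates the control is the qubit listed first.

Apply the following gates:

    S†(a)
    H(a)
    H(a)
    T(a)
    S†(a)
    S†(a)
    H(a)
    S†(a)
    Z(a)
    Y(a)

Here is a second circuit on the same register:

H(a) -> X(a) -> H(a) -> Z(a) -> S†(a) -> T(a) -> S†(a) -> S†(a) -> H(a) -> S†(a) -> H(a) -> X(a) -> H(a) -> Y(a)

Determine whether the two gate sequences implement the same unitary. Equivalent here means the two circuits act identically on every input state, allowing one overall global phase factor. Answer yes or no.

Yes — the two circuits implement the same unitary up to a global phase.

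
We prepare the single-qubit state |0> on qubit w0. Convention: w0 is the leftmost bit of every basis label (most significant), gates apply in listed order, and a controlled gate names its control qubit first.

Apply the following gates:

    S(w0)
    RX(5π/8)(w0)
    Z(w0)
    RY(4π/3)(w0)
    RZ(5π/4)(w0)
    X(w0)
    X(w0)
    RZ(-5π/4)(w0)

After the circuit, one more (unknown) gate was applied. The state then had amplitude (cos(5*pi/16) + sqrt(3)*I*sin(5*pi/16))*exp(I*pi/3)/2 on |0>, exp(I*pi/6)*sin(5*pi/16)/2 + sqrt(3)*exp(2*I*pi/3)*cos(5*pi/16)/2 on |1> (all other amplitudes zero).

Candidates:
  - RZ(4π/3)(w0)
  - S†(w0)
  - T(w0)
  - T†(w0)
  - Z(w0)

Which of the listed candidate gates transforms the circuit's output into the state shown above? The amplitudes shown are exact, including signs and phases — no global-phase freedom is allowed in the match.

It was RZ(4π/3)(w0) that produced the state shown.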